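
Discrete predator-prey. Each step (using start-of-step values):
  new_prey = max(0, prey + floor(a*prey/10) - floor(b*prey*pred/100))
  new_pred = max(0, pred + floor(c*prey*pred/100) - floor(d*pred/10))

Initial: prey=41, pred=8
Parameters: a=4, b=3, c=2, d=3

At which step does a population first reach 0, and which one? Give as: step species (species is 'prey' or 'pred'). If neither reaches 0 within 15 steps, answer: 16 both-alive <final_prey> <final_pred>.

Answer: 5 prey

Derivation:
Step 1: prey: 41+16-9=48; pred: 8+6-2=12
Step 2: prey: 48+19-17=50; pred: 12+11-3=20
Step 3: prey: 50+20-30=40; pred: 20+20-6=34
Step 4: prey: 40+16-40=16; pred: 34+27-10=51
Step 5: prey: 16+6-24=0; pred: 51+16-15=52
First extinction: prey at step 5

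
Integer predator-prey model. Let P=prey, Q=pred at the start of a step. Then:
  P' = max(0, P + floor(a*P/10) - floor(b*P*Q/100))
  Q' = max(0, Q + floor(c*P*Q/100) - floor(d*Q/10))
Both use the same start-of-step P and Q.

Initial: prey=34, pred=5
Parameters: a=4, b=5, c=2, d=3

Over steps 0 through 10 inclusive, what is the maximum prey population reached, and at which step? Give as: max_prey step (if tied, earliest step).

Step 1: prey: 34+13-8=39; pred: 5+3-1=7
Step 2: prey: 39+15-13=41; pred: 7+5-2=10
Step 3: prey: 41+16-20=37; pred: 10+8-3=15
Step 4: prey: 37+14-27=24; pred: 15+11-4=22
Step 5: prey: 24+9-26=7; pred: 22+10-6=26
Step 6: prey: 7+2-9=0; pred: 26+3-7=22
Step 7: prey: 0+0-0=0; pred: 22+0-6=16
Step 8: prey: 0+0-0=0; pred: 16+0-4=12
Step 9: prey: 0+0-0=0; pred: 12+0-3=9
Step 10: prey: 0+0-0=0; pred: 9+0-2=7
Max prey = 41 at step 2

Answer: 41 2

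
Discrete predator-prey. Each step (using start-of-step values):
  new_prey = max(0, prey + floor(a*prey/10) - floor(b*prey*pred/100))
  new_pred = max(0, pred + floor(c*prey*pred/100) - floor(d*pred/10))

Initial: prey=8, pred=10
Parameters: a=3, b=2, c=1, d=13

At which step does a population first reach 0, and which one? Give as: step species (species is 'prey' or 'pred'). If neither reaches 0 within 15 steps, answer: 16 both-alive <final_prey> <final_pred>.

Step 1: prey: 8+2-1=9; pred: 10+0-13=0
First extinction: pred at step 1

Answer: 1 pred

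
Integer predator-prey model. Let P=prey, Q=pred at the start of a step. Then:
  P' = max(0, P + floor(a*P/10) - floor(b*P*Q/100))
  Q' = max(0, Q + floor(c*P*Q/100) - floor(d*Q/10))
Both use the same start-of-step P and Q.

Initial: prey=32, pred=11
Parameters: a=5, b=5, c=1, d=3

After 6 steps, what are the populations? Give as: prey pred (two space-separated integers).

Answer: 26 9

Derivation:
Step 1: prey: 32+16-17=31; pred: 11+3-3=11
Step 2: prey: 31+15-17=29; pred: 11+3-3=11
Step 3: prey: 29+14-15=28; pred: 11+3-3=11
Step 4: prey: 28+14-15=27; pred: 11+3-3=11
Step 5: prey: 27+13-14=26; pred: 11+2-3=10
Step 6: prey: 26+13-13=26; pred: 10+2-3=9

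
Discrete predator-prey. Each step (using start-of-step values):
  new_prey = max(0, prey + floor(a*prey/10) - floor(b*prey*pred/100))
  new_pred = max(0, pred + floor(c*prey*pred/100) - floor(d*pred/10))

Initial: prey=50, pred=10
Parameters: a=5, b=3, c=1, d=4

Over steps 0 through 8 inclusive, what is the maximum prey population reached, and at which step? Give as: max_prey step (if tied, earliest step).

Answer: 79 3

Derivation:
Step 1: prey: 50+25-15=60; pred: 10+5-4=11
Step 2: prey: 60+30-19=71; pred: 11+6-4=13
Step 3: prey: 71+35-27=79; pred: 13+9-5=17
Step 4: prey: 79+39-40=78; pred: 17+13-6=24
Step 5: prey: 78+39-56=61; pred: 24+18-9=33
Step 6: prey: 61+30-60=31; pred: 33+20-13=40
Step 7: prey: 31+15-37=9; pred: 40+12-16=36
Step 8: prey: 9+4-9=4; pred: 36+3-14=25
Max prey = 79 at step 3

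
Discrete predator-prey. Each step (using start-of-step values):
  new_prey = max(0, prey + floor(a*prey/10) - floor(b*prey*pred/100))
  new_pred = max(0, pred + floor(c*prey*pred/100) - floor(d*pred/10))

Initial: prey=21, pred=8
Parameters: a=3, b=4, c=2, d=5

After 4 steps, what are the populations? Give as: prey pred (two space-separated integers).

Answer: 25 5

Derivation:
Step 1: prey: 21+6-6=21; pred: 8+3-4=7
Step 2: prey: 21+6-5=22; pred: 7+2-3=6
Step 3: prey: 22+6-5=23; pred: 6+2-3=5
Step 4: prey: 23+6-4=25; pred: 5+2-2=5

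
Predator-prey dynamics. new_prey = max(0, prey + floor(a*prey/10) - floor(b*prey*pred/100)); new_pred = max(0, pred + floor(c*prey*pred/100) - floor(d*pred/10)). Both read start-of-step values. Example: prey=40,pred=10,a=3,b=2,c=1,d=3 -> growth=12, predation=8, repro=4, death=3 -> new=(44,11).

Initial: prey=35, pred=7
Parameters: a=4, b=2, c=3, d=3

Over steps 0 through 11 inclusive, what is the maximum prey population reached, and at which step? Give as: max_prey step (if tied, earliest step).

Answer: 53 2

Derivation:
Step 1: prey: 35+14-4=45; pred: 7+7-2=12
Step 2: prey: 45+18-10=53; pred: 12+16-3=25
Step 3: prey: 53+21-26=48; pred: 25+39-7=57
Step 4: prey: 48+19-54=13; pred: 57+82-17=122
Step 5: prey: 13+5-31=0; pred: 122+47-36=133
Step 6: prey: 0+0-0=0; pred: 133+0-39=94
Step 7: prey: 0+0-0=0; pred: 94+0-28=66
Step 8: prey: 0+0-0=0; pred: 66+0-19=47
Step 9: prey: 0+0-0=0; pred: 47+0-14=33
Step 10: prey: 0+0-0=0; pred: 33+0-9=24
Step 11: prey: 0+0-0=0; pred: 24+0-7=17
Max prey = 53 at step 2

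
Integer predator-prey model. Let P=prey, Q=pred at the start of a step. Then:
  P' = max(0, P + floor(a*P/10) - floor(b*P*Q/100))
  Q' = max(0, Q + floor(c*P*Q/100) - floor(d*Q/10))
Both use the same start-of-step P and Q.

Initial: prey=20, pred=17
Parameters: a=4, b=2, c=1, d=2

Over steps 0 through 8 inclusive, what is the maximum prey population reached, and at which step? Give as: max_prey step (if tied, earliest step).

Step 1: prey: 20+8-6=22; pred: 17+3-3=17
Step 2: prey: 22+8-7=23; pred: 17+3-3=17
Step 3: prey: 23+9-7=25; pred: 17+3-3=17
Step 4: prey: 25+10-8=27; pred: 17+4-3=18
Step 5: prey: 27+10-9=28; pred: 18+4-3=19
Step 6: prey: 28+11-10=29; pred: 19+5-3=21
Step 7: prey: 29+11-12=28; pred: 21+6-4=23
Step 8: prey: 28+11-12=27; pred: 23+6-4=25
Max prey = 29 at step 6

Answer: 29 6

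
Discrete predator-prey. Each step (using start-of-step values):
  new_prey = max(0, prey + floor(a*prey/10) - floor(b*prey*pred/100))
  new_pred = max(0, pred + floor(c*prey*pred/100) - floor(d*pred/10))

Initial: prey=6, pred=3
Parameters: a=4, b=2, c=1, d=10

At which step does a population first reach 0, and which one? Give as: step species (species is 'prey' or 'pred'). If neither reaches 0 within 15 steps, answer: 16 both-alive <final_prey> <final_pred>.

Step 1: prey: 6+2-0=8; pred: 3+0-3=0
First extinction: pred at step 1

Answer: 1 pred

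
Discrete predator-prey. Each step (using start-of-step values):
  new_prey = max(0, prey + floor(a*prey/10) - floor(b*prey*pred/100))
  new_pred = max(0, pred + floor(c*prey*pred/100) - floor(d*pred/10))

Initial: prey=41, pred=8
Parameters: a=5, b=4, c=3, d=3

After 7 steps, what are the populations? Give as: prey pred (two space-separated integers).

Step 1: prey: 41+20-13=48; pred: 8+9-2=15
Step 2: prey: 48+24-28=44; pred: 15+21-4=32
Step 3: prey: 44+22-56=10; pred: 32+42-9=65
Step 4: prey: 10+5-26=0; pred: 65+19-19=65
Step 5: prey: 0+0-0=0; pred: 65+0-19=46
Step 6: prey: 0+0-0=0; pred: 46+0-13=33
Step 7: prey: 0+0-0=0; pred: 33+0-9=24

Answer: 0 24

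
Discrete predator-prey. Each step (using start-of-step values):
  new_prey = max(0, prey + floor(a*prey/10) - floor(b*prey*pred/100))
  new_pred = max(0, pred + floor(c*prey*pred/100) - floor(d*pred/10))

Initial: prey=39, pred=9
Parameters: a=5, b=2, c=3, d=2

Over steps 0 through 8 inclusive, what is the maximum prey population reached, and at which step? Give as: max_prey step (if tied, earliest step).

Answer: 58 2

Derivation:
Step 1: prey: 39+19-7=51; pred: 9+10-1=18
Step 2: prey: 51+25-18=58; pred: 18+27-3=42
Step 3: prey: 58+29-48=39; pred: 42+73-8=107
Step 4: prey: 39+19-83=0; pred: 107+125-21=211
Step 5: prey: 0+0-0=0; pred: 211+0-42=169
Step 6: prey: 0+0-0=0; pred: 169+0-33=136
Step 7: prey: 0+0-0=0; pred: 136+0-27=109
Step 8: prey: 0+0-0=0; pred: 109+0-21=88
Max prey = 58 at step 2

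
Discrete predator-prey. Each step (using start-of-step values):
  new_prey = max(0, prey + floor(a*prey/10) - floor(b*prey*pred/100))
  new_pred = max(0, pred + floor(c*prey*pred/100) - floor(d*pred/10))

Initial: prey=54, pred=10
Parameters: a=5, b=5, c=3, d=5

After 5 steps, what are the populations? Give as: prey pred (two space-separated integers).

Answer: 0 14

Derivation:
Step 1: prey: 54+27-27=54; pred: 10+16-5=21
Step 2: prey: 54+27-56=25; pred: 21+34-10=45
Step 3: prey: 25+12-56=0; pred: 45+33-22=56
Step 4: prey: 0+0-0=0; pred: 56+0-28=28
Step 5: prey: 0+0-0=0; pred: 28+0-14=14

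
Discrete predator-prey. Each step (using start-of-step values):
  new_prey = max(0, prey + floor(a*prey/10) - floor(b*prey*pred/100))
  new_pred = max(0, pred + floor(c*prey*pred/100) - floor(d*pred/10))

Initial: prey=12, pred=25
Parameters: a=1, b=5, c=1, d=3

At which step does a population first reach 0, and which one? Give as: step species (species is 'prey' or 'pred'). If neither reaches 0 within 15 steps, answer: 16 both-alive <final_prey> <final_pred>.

Answer: 1 prey

Derivation:
Step 1: prey: 12+1-15=0; pred: 25+3-7=21
First extinction: prey at step 1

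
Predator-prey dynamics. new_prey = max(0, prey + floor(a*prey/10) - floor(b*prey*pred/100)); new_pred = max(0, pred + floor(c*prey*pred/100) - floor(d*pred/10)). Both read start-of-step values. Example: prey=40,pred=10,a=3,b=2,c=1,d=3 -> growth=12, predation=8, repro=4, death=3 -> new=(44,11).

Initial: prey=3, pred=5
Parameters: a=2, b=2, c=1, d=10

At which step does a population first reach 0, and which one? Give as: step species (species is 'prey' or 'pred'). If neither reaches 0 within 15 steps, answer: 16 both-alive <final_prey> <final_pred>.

Answer: 1 pred

Derivation:
Step 1: prey: 3+0-0=3; pred: 5+0-5=0
First extinction: pred at step 1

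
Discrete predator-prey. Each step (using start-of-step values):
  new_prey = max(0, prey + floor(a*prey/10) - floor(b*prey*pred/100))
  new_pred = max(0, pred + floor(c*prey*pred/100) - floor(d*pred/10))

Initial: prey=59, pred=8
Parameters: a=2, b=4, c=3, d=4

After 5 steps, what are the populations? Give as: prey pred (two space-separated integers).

Answer: 0 20

Derivation:
Step 1: prey: 59+11-18=52; pred: 8+14-3=19
Step 2: prey: 52+10-39=23; pred: 19+29-7=41
Step 3: prey: 23+4-37=0; pred: 41+28-16=53
Step 4: prey: 0+0-0=0; pred: 53+0-21=32
Step 5: prey: 0+0-0=0; pred: 32+0-12=20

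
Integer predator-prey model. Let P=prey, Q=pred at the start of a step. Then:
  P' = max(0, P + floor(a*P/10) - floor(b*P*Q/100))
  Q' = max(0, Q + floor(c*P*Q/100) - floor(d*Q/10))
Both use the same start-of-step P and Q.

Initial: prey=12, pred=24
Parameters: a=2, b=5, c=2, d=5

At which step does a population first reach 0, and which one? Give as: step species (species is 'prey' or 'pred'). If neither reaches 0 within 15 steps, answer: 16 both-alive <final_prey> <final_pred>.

Step 1: prey: 12+2-14=0; pred: 24+5-12=17
First extinction: prey at step 1

Answer: 1 prey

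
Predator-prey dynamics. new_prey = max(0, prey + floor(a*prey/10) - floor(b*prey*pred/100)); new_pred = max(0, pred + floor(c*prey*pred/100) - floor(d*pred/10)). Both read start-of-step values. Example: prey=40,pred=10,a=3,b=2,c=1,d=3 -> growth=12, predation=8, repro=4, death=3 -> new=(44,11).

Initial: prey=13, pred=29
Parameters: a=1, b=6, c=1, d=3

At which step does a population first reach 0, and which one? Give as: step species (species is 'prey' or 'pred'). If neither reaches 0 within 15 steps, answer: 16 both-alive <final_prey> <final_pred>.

Step 1: prey: 13+1-22=0; pred: 29+3-8=24
First extinction: prey at step 1

Answer: 1 prey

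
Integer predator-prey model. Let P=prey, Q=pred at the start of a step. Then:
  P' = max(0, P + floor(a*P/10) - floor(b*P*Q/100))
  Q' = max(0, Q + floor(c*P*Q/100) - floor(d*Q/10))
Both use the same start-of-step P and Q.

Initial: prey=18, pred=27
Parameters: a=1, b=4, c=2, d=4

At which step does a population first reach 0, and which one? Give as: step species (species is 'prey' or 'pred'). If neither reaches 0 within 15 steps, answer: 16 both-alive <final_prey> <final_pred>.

Step 1: prey: 18+1-19=0; pred: 27+9-10=26
First extinction: prey at step 1

Answer: 1 prey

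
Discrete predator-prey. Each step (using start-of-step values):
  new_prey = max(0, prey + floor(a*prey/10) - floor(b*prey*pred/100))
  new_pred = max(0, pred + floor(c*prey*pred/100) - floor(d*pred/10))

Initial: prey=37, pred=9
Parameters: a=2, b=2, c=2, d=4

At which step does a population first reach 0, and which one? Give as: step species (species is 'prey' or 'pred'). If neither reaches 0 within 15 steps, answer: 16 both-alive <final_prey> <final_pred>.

Step 1: prey: 37+7-6=38; pred: 9+6-3=12
Step 2: prey: 38+7-9=36; pred: 12+9-4=17
Step 3: prey: 36+7-12=31; pred: 17+12-6=23
Step 4: prey: 31+6-14=23; pred: 23+14-9=28
Step 5: prey: 23+4-12=15; pred: 28+12-11=29
Step 6: prey: 15+3-8=10; pred: 29+8-11=26
Step 7: prey: 10+2-5=7; pred: 26+5-10=21
Step 8: prey: 7+1-2=6; pred: 21+2-8=15
Step 9: prey: 6+1-1=6; pred: 15+1-6=10
Step 10: prey: 6+1-1=6; pred: 10+1-4=7
Step 11: prey: 6+1-0=7; pred: 7+0-2=5
Step 12: prey: 7+1-0=8; pred: 5+0-2=3
Step 13: prey: 8+1-0=9; pred: 3+0-1=2
Step 14: prey: 9+1-0=10; pred: 2+0-0=2
Step 15: prey: 10+2-0=12; pred: 2+0-0=2
No extinction within 15 steps

Answer: 16 both-alive 12 2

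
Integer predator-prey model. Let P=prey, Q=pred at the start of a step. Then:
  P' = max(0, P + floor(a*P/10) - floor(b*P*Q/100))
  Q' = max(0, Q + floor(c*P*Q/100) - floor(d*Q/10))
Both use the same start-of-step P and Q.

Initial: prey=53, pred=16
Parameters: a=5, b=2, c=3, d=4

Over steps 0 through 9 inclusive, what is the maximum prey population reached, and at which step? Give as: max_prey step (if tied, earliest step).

Step 1: prey: 53+26-16=63; pred: 16+25-6=35
Step 2: prey: 63+31-44=50; pred: 35+66-14=87
Step 3: prey: 50+25-87=0; pred: 87+130-34=183
Step 4: prey: 0+0-0=0; pred: 183+0-73=110
Step 5: prey: 0+0-0=0; pred: 110+0-44=66
Step 6: prey: 0+0-0=0; pred: 66+0-26=40
Step 7: prey: 0+0-0=0; pred: 40+0-16=24
Step 8: prey: 0+0-0=0; pred: 24+0-9=15
Step 9: prey: 0+0-0=0; pred: 15+0-6=9
Max prey = 63 at step 1

Answer: 63 1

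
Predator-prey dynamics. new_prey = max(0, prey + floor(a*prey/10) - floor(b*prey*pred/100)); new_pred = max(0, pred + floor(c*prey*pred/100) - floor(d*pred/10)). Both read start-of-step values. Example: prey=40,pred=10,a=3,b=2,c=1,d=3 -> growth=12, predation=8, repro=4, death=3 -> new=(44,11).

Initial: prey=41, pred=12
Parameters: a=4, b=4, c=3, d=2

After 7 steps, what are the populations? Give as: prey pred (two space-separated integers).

Answer: 0 26

Derivation:
Step 1: prey: 41+16-19=38; pred: 12+14-2=24
Step 2: prey: 38+15-36=17; pred: 24+27-4=47
Step 3: prey: 17+6-31=0; pred: 47+23-9=61
Step 4: prey: 0+0-0=0; pred: 61+0-12=49
Step 5: prey: 0+0-0=0; pred: 49+0-9=40
Step 6: prey: 0+0-0=0; pred: 40+0-8=32
Step 7: prey: 0+0-0=0; pred: 32+0-6=26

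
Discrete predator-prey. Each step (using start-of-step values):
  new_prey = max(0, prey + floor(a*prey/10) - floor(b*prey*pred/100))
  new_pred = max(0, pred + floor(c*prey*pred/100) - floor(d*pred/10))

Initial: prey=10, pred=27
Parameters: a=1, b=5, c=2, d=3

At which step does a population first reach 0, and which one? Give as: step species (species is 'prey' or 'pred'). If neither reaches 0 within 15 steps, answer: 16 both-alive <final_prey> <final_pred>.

Step 1: prey: 10+1-13=0; pred: 27+5-8=24
First extinction: prey at step 1

Answer: 1 prey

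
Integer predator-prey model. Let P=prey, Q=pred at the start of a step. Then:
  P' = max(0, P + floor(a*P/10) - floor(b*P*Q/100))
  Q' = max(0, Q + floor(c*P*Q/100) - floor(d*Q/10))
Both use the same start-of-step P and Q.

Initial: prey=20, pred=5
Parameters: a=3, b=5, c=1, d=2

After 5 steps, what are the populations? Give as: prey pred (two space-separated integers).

Step 1: prey: 20+6-5=21; pred: 5+1-1=5
Step 2: prey: 21+6-5=22; pred: 5+1-1=5
Step 3: prey: 22+6-5=23; pred: 5+1-1=5
Step 4: prey: 23+6-5=24; pred: 5+1-1=5
Step 5: prey: 24+7-6=25; pred: 5+1-1=5

Answer: 25 5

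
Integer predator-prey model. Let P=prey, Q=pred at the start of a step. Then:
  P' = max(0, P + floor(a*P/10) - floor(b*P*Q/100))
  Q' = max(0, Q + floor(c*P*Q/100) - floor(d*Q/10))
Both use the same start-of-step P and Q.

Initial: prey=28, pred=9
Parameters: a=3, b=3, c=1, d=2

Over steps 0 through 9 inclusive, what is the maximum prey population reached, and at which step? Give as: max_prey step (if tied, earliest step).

Step 1: prey: 28+8-7=29; pred: 9+2-1=10
Step 2: prey: 29+8-8=29; pred: 10+2-2=10
Step 3: prey: 29+8-8=29; pred: 10+2-2=10
Step 4: prey: 29+8-8=29; pred: 10+2-2=10
Step 5: prey: 29+8-8=29; pred: 10+2-2=10
Step 6: prey: 29+8-8=29; pred: 10+2-2=10
Step 7: prey: 29+8-8=29; pred: 10+2-2=10
Step 8: prey: 29+8-8=29; pred: 10+2-2=10
Step 9: prey: 29+8-8=29; pred: 10+2-2=10
Max prey = 29 at step 1

Answer: 29 1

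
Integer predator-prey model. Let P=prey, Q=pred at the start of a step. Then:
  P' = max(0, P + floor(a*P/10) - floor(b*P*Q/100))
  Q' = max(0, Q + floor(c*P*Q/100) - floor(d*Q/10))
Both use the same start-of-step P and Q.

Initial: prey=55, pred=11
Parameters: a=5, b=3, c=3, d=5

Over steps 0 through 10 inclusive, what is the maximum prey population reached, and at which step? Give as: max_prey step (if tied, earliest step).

Answer: 64 1

Derivation:
Step 1: prey: 55+27-18=64; pred: 11+18-5=24
Step 2: prey: 64+32-46=50; pred: 24+46-12=58
Step 3: prey: 50+25-87=0; pred: 58+87-29=116
Step 4: prey: 0+0-0=0; pred: 116+0-58=58
Step 5: prey: 0+0-0=0; pred: 58+0-29=29
Step 6: prey: 0+0-0=0; pred: 29+0-14=15
Step 7: prey: 0+0-0=0; pred: 15+0-7=8
Step 8: prey: 0+0-0=0; pred: 8+0-4=4
Step 9: prey: 0+0-0=0; pred: 4+0-2=2
Step 10: prey: 0+0-0=0; pred: 2+0-1=1
Max prey = 64 at step 1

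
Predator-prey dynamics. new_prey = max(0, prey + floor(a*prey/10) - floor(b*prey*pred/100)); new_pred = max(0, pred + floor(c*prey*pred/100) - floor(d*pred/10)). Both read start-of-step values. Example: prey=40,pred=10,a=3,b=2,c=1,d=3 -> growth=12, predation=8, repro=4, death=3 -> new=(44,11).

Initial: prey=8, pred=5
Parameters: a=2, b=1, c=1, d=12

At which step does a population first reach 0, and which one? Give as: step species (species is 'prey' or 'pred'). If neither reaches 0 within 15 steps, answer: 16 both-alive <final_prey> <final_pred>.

Step 1: prey: 8+1-0=9; pred: 5+0-6=0
First extinction: pred at step 1

Answer: 1 pred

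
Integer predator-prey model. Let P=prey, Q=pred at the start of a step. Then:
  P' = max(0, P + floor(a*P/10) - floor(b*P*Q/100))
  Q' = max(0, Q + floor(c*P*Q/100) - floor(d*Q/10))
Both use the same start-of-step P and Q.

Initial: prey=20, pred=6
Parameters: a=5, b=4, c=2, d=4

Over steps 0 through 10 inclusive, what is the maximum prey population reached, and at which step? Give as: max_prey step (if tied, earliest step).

Step 1: prey: 20+10-4=26; pred: 6+2-2=6
Step 2: prey: 26+13-6=33; pred: 6+3-2=7
Step 3: prey: 33+16-9=40; pred: 7+4-2=9
Step 4: prey: 40+20-14=46; pred: 9+7-3=13
Step 5: prey: 46+23-23=46; pred: 13+11-5=19
Step 6: prey: 46+23-34=35; pred: 19+17-7=29
Step 7: prey: 35+17-40=12; pred: 29+20-11=38
Step 8: prey: 12+6-18=0; pred: 38+9-15=32
Step 9: prey: 0+0-0=0; pred: 32+0-12=20
Step 10: prey: 0+0-0=0; pred: 20+0-8=12
Max prey = 46 at step 4

Answer: 46 4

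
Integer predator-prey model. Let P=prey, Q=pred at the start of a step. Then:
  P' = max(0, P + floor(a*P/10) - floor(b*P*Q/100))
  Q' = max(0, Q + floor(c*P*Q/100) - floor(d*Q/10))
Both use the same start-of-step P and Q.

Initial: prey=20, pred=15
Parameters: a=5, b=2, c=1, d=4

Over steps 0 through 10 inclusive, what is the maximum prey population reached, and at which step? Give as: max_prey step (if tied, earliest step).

Answer: 127 8

Derivation:
Step 1: prey: 20+10-6=24; pred: 15+3-6=12
Step 2: prey: 24+12-5=31; pred: 12+2-4=10
Step 3: prey: 31+15-6=40; pred: 10+3-4=9
Step 4: prey: 40+20-7=53; pred: 9+3-3=9
Step 5: prey: 53+26-9=70; pred: 9+4-3=10
Step 6: prey: 70+35-14=91; pred: 10+7-4=13
Step 7: prey: 91+45-23=113; pred: 13+11-5=19
Step 8: prey: 113+56-42=127; pred: 19+21-7=33
Step 9: prey: 127+63-83=107; pred: 33+41-13=61
Step 10: prey: 107+53-130=30; pred: 61+65-24=102
Max prey = 127 at step 8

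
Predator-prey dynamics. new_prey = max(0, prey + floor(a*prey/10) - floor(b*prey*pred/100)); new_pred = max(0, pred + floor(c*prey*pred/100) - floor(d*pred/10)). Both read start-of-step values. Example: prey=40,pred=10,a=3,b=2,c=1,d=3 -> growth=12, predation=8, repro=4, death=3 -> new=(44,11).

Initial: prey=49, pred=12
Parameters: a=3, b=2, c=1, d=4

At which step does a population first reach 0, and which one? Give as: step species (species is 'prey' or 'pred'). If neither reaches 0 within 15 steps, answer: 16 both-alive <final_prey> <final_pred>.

Step 1: prey: 49+14-11=52; pred: 12+5-4=13
Step 2: prey: 52+15-13=54; pred: 13+6-5=14
Step 3: prey: 54+16-15=55; pred: 14+7-5=16
Step 4: prey: 55+16-17=54; pred: 16+8-6=18
Step 5: prey: 54+16-19=51; pred: 18+9-7=20
Step 6: prey: 51+15-20=46; pred: 20+10-8=22
Step 7: prey: 46+13-20=39; pred: 22+10-8=24
Step 8: prey: 39+11-18=32; pred: 24+9-9=24
Step 9: prey: 32+9-15=26; pred: 24+7-9=22
Step 10: prey: 26+7-11=22; pred: 22+5-8=19
Step 11: prey: 22+6-8=20; pred: 19+4-7=16
Step 12: prey: 20+6-6=20; pred: 16+3-6=13
Step 13: prey: 20+6-5=21; pred: 13+2-5=10
Step 14: prey: 21+6-4=23; pred: 10+2-4=8
Step 15: prey: 23+6-3=26; pred: 8+1-3=6
No extinction within 15 steps

Answer: 16 both-alive 26 6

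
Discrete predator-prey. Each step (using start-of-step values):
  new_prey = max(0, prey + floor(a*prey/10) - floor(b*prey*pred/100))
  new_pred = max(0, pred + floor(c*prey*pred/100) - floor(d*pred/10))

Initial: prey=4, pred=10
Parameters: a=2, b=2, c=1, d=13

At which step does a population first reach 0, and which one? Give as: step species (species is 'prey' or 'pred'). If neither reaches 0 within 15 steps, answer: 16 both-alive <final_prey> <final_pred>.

Step 1: prey: 4+0-0=4; pred: 10+0-13=0
First extinction: pred at step 1

Answer: 1 pred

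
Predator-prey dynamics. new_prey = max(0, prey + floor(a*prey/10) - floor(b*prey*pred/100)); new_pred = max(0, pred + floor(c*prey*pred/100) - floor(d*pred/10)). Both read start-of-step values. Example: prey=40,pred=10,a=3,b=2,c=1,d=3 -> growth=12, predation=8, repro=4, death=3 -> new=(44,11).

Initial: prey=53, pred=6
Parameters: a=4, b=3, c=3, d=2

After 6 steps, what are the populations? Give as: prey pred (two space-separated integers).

Answer: 0 85

Derivation:
Step 1: prey: 53+21-9=65; pred: 6+9-1=14
Step 2: prey: 65+26-27=64; pred: 14+27-2=39
Step 3: prey: 64+25-74=15; pred: 39+74-7=106
Step 4: prey: 15+6-47=0; pred: 106+47-21=132
Step 5: prey: 0+0-0=0; pred: 132+0-26=106
Step 6: prey: 0+0-0=0; pred: 106+0-21=85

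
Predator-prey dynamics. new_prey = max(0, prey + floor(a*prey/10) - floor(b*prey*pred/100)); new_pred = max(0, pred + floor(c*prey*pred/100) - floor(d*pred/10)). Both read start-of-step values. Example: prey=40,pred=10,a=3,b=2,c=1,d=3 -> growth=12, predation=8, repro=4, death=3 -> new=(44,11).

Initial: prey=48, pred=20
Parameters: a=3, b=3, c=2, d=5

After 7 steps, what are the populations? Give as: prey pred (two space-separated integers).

Answer: 2 2

Derivation:
Step 1: prey: 48+14-28=34; pred: 20+19-10=29
Step 2: prey: 34+10-29=15; pred: 29+19-14=34
Step 3: prey: 15+4-15=4; pred: 34+10-17=27
Step 4: prey: 4+1-3=2; pred: 27+2-13=16
Step 5: prey: 2+0-0=2; pred: 16+0-8=8
Step 6: prey: 2+0-0=2; pred: 8+0-4=4
Step 7: prey: 2+0-0=2; pred: 4+0-2=2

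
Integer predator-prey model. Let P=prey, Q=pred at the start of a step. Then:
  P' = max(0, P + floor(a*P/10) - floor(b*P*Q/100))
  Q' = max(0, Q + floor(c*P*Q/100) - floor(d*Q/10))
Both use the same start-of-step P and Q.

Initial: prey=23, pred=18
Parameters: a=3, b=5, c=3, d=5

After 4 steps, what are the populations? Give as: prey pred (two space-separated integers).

Answer: 1 4

Derivation:
Step 1: prey: 23+6-20=9; pred: 18+12-9=21
Step 2: prey: 9+2-9=2; pred: 21+5-10=16
Step 3: prey: 2+0-1=1; pred: 16+0-8=8
Step 4: prey: 1+0-0=1; pred: 8+0-4=4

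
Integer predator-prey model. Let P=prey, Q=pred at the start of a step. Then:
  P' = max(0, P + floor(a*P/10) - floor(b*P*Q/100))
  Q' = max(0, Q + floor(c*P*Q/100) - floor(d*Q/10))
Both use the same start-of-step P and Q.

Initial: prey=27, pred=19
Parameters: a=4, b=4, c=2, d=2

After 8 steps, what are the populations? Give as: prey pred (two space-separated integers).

Step 1: prey: 27+10-20=17; pred: 19+10-3=26
Step 2: prey: 17+6-17=6; pred: 26+8-5=29
Step 3: prey: 6+2-6=2; pred: 29+3-5=27
Step 4: prey: 2+0-2=0; pred: 27+1-5=23
Step 5: prey: 0+0-0=0; pred: 23+0-4=19
Step 6: prey: 0+0-0=0; pred: 19+0-3=16
Step 7: prey: 0+0-0=0; pred: 16+0-3=13
Step 8: prey: 0+0-0=0; pred: 13+0-2=11

Answer: 0 11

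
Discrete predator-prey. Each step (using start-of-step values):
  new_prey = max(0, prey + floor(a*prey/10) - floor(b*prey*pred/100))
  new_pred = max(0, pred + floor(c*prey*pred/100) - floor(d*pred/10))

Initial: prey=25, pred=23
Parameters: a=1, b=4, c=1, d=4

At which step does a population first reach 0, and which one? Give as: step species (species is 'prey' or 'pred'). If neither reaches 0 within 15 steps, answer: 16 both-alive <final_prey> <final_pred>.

Step 1: prey: 25+2-23=4; pred: 23+5-9=19
Step 2: prey: 4+0-3=1; pred: 19+0-7=12
Step 3: prey: 1+0-0=1; pred: 12+0-4=8
Step 4: prey: 1+0-0=1; pred: 8+0-3=5
Step 5: prey: 1+0-0=1; pred: 5+0-2=3
Step 6: prey: 1+0-0=1; pred: 3+0-1=2
Step 7: prey: 1+0-0=1; pred: 2+0-0=2
Steps 8-15: state stable at prey=1, pred=2 (no change)
No extinction within 15 steps

Answer: 16 both-alive 1 2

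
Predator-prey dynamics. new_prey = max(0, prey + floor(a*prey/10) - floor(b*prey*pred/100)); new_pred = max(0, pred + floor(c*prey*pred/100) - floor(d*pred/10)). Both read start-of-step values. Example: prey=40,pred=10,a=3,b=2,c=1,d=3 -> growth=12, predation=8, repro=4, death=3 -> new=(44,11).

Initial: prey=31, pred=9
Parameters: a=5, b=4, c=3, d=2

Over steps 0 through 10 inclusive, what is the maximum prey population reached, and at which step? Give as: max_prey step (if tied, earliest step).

Answer: 35 1

Derivation:
Step 1: prey: 31+15-11=35; pred: 9+8-1=16
Step 2: prey: 35+17-22=30; pred: 16+16-3=29
Step 3: prey: 30+15-34=11; pred: 29+26-5=50
Step 4: prey: 11+5-22=0; pred: 50+16-10=56
Step 5: prey: 0+0-0=0; pred: 56+0-11=45
Step 6: prey: 0+0-0=0; pred: 45+0-9=36
Step 7: prey: 0+0-0=0; pred: 36+0-7=29
Step 8: prey: 0+0-0=0; pred: 29+0-5=24
Step 9: prey: 0+0-0=0; pred: 24+0-4=20
Step 10: prey: 0+0-0=0; pred: 20+0-4=16
Max prey = 35 at step 1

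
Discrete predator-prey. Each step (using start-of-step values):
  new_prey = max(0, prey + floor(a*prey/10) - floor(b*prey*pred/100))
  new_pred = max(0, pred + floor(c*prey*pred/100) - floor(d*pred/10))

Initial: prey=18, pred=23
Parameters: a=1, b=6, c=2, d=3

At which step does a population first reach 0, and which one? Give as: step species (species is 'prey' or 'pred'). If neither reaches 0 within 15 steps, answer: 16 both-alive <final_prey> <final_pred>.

Step 1: prey: 18+1-24=0; pred: 23+8-6=25
First extinction: prey at step 1

Answer: 1 prey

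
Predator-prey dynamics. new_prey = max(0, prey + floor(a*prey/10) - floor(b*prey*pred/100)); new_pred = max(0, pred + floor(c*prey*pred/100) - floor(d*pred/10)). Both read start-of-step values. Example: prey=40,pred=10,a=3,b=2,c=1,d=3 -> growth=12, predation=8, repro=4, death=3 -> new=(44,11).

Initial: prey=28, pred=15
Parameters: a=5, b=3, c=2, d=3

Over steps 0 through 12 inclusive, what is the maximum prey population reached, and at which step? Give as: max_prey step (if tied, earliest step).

Step 1: prey: 28+14-12=30; pred: 15+8-4=19
Step 2: prey: 30+15-17=28; pred: 19+11-5=25
Step 3: prey: 28+14-21=21; pred: 25+14-7=32
Step 4: prey: 21+10-20=11; pred: 32+13-9=36
Step 5: prey: 11+5-11=5; pred: 36+7-10=33
Step 6: prey: 5+2-4=3; pred: 33+3-9=27
Step 7: prey: 3+1-2=2; pred: 27+1-8=20
Step 8: prey: 2+1-1=2; pred: 20+0-6=14
Step 9: prey: 2+1-0=3; pred: 14+0-4=10
Step 10: prey: 3+1-0=4; pred: 10+0-3=7
Step 11: prey: 4+2-0=6; pred: 7+0-2=5
Step 12: prey: 6+3-0=9; pred: 5+0-1=4
Max prey = 30 at step 1

Answer: 30 1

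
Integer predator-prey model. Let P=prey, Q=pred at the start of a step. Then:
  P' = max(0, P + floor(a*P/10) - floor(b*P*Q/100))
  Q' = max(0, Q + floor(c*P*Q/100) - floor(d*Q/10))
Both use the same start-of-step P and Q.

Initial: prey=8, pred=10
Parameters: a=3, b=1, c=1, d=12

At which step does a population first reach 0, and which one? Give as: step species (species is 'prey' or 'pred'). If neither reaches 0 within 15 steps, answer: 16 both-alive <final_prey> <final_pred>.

Answer: 1 pred

Derivation:
Step 1: prey: 8+2-0=10; pred: 10+0-12=0
First extinction: pred at step 1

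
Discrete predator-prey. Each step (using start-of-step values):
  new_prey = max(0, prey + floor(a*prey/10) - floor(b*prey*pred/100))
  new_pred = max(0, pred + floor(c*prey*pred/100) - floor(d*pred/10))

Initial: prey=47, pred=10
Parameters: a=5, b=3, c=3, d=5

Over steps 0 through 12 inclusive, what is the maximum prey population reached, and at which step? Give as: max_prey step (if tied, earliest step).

Answer: 56 1

Derivation:
Step 1: prey: 47+23-14=56; pred: 10+14-5=19
Step 2: prey: 56+28-31=53; pred: 19+31-9=41
Step 3: prey: 53+26-65=14; pred: 41+65-20=86
Step 4: prey: 14+7-36=0; pred: 86+36-43=79
Step 5: prey: 0+0-0=0; pred: 79+0-39=40
Step 6: prey: 0+0-0=0; pred: 40+0-20=20
Step 7: prey: 0+0-0=0; pred: 20+0-10=10
Step 8: prey: 0+0-0=0; pred: 10+0-5=5
Step 9: prey: 0+0-0=0; pred: 5+0-2=3
Step 10: prey: 0+0-0=0; pred: 3+0-1=2
Step 11: prey: 0+0-0=0; pred: 2+0-1=1
Step 12: prey: 0+0-0=0; pred: 1+0-0=1
Max prey = 56 at step 1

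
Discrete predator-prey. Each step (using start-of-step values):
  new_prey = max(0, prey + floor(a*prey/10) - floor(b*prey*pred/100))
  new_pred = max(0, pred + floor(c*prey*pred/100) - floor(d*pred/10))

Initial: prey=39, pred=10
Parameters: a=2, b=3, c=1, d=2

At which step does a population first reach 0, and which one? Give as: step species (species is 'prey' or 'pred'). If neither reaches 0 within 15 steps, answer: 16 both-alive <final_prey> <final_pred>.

Answer: 16 both-alive 7 4

Derivation:
Step 1: prey: 39+7-11=35; pred: 10+3-2=11
Step 2: prey: 35+7-11=31; pred: 11+3-2=12
Step 3: prey: 31+6-11=26; pred: 12+3-2=13
Step 4: prey: 26+5-10=21; pred: 13+3-2=14
Step 5: prey: 21+4-8=17; pred: 14+2-2=14
Step 6: prey: 17+3-7=13; pred: 14+2-2=14
Step 7: prey: 13+2-5=10; pred: 14+1-2=13
Step 8: prey: 10+2-3=9; pred: 13+1-2=12
Step 9: prey: 9+1-3=7; pred: 12+1-2=11
Step 10: prey: 7+1-2=6; pred: 11+0-2=9
Step 11: prey: 6+1-1=6; pred: 9+0-1=8
Step 12: prey: 6+1-1=6; pred: 8+0-1=7
Step 13: prey: 6+1-1=6; pred: 7+0-1=6
Step 14: prey: 6+1-1=6; pred: 6+0-1=5
Step 15: prey: 6+1-0=7; pred: 5+0-1=4
No extinction within 15 steps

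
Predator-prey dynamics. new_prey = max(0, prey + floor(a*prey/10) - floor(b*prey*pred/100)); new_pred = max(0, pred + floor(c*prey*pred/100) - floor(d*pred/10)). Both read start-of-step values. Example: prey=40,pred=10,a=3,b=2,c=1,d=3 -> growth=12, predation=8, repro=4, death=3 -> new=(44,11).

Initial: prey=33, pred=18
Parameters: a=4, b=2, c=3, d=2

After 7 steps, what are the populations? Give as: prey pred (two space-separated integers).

Answer: 0 48

Derivation:
Step 1: prey: 33+13-11=35; pred: 18+17-3=32
Step 2: prey: 35+14-22=27; pred: 32+33-6=59
Step 3: prey: 27+10-31=6; pred: 59+47-11=95
Step 4: prey: 6+2-11=0; pred: 95+17-19=93
Step 5: prey: 0+0-0=0; pred: 93+0-18=75
Step 6: prey: 0+0-0=0; pred: 75+0-15=60
Step 7: prey: 0+0-0=0; pred: 60+0-12=48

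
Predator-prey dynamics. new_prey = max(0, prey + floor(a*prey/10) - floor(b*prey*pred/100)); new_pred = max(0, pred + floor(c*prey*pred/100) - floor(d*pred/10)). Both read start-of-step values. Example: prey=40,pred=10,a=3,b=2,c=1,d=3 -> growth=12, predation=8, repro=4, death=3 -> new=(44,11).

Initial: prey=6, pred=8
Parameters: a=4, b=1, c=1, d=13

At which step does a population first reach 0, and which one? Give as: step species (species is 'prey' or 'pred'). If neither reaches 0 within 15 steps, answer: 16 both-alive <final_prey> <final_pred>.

Step 1: prey: 6+2-0=8; pred: 8+0-10=0
First extinction: pred at step 1

Answer: 1 pred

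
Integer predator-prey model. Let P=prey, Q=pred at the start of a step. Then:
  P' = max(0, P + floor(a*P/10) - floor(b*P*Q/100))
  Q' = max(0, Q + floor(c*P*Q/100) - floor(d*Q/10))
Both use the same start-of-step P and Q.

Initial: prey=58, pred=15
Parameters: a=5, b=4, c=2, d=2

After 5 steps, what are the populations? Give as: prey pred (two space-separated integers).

Step 1: prey: 58+29-34=53; pred: 15+17-3=29
Step 2: prey: 53+26-61=18; pred: 29+30-5=54
Step 3: prey: 18+9-38=0; pred: 54+19-10=63
Step 4: prey: 0+0-0=0; pred: 63+0-12=51
Step 5: prey: 0+0-0=0; pred: 51+0-10=41

Answer: 0 41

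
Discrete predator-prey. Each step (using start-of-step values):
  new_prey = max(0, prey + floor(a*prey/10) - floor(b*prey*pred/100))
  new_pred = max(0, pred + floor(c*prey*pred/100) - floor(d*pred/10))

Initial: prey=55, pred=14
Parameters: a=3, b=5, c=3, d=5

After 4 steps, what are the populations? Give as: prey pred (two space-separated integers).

Step 1: prey: 55+16-38=33; pred: 14+23-7=30
Step 2: prey: 33+9-49=0; pred: 30+29-15=44
Step 3: prey: 0+0-0=0; pred: 44+0-22=22
Step 4: prey: 0+0-0=0; pred: 22+0-11=11

Answer: 0 11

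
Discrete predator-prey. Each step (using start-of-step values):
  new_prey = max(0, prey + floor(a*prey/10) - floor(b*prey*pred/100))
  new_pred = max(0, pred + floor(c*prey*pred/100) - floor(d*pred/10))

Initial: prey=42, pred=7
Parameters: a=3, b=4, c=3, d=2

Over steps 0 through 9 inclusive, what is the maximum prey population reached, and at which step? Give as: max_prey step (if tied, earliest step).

Answer: 43 1

Derivation:
Step 1: prey: 42+12-11=43; pred: 7+8-1=14
Step 2: prey: 43+12-24=31; pred: 14+18-2=30
Step 3: prey: 31+9-37=3; pred: 30+27-6=51
Step 4: prey: 3+0-6=0; pred: 51+4-10=45
Step 5: prey: 0+0-0=0; pred: 45+0-9=36
Step 6: prey: 0+0-0=0; pred: 36+0-7=29
Step 7: prey: 0+0-0=0; pred: 29+0-5=24
Step 8: prey: 0+0-0=0; pred: 24+0-4=20
Step 9: prey: 0+0-0=0; pred: 20+0-4=16
Max prey = 43 at step 1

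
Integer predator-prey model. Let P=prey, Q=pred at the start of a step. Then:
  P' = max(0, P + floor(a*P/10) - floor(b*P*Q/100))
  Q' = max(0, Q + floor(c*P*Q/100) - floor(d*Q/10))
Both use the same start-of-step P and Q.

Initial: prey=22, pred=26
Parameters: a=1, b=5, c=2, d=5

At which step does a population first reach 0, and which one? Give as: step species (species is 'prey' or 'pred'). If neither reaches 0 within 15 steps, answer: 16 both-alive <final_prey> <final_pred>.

Answer: 1 prey

Derivation:
Step 1: prey: 22+2-28=0; pred: 26+11-13=24
First extinction: prey at step 1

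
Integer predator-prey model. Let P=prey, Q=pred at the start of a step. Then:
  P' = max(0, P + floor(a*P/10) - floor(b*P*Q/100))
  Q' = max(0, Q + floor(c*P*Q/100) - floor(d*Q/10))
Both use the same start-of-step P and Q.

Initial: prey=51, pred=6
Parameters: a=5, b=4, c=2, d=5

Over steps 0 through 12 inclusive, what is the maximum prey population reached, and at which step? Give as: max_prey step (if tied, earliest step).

Step 1: prey: 51+25-12=64; pred: 6+6-3=9
Step 2: prey: 64+32-23=73; pred: 9+11-4=16
Step 3: prey: 73+36-46=63; pred: 16+23-8=31
Step 4: prey: 63+31-78=16; pred: 31+39-15=55
Step 5: prey: 16+8-35=0; pred: 55+17-27=45
Step 6: prey: 0+0-0=0; pred: 45+0-22=23
Step 7: prey: 0+0-0=0; pred: 23+0-11=12
Step 8: prey: 0+0-0=0; pred: 12+0-6=6
Step 9: prey: 0+0-0=0; pred: 6+0-3=3
Step 10: prey: 0+0-0=0; pred: 3+0-1=2
Step 11: prey: 0+0-0=0; pred: 2+0-1=1
Step 12: prey: 0+0-0=0; pred: 1+0-0=1
Max prey = 73 at step 2

Answer: 73 2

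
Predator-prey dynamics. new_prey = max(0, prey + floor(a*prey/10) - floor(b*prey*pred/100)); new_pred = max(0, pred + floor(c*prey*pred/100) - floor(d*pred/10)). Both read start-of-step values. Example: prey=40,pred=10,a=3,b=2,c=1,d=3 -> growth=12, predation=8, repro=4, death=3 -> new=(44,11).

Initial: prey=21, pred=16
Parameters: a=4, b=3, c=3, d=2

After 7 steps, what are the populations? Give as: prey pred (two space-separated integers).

Answer: 0 21

Derivation:
Step 1: prey: 21+8-10=19; pred: 16+10-3=23
Step 2: prey: 19+7-13=13; pred: 23+13-4=32
Step 3: prey: 13+5-12=6; pred: 32+12-6=38
Step 4: prey: 6+2-6=2; pred: 38+6-7=37
Step 5: prey: 2+0-2=0; pred: 37+2-7=32
Step 6: prey: 0+0-0=0; pred: 32+0-6=26
Step 7: prey: 0+0-0=0; pred: 26+0-5=21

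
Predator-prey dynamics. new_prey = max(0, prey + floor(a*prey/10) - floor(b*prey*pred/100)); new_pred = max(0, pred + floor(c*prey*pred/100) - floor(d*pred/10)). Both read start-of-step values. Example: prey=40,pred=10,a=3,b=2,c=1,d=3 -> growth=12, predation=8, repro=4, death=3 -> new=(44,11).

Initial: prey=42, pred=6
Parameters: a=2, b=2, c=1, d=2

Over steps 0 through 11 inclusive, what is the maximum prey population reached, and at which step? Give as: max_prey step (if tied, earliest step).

Step 1: prey: 42+8-5=45; pred: 6+2-1=7
Step 2: prey: 45+9-6=48; pred: 7+3-1=9
Step 3: prey: 48+9-8=49; pred: 9+4-1=12
Step 4: prey: 49+9-11=47; pred: 12+5-2=15
Step 5: prey: 47+9-14=42; pred: 15+7-3=19
Step 6: prey: 42+8-15=35; pred: 19+7-3=23
Step 7: prey: 35+7-16=26; pred: 23+8-4=27
Step 8: prey: 26+5-14=17; pred: 27+7-5=29
Step 9: prey: 17+3-9=11; pred: 29+4-5=28
Step 10: prey: 11+2-6=7; pred: 28+3-5=26
Step 11: prey: 7+1-3=5; pred: 26+1-5=22
Max prey = 49 at step 3

Answer: 49 3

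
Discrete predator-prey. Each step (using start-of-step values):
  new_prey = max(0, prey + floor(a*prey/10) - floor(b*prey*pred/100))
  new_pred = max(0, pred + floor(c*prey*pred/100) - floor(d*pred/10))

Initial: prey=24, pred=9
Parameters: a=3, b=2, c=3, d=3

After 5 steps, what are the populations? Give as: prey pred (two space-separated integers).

Step 1: prey: 24+7-4=27; pred: 9+6-2=13
Step 2: prey: 27+8-7=28; pred: 13+10-3=20
Step 3: prey: 28+8-11=25; pred: 20+16-6=30
Step 4: prey: 25+7-15=17; pred: 30+22-9=43
Step 5: prey: 17+5-14=8; pred: 43+21-12=52

Answer: 8 52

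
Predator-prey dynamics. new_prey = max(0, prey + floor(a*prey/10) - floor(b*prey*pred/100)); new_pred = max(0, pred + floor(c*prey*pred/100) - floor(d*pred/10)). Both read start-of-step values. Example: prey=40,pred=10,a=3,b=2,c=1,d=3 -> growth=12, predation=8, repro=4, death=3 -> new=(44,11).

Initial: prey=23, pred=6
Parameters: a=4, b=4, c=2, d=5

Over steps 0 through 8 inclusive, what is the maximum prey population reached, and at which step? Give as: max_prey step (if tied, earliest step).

Step 1: prey: 23+9-5=27; pred: 6+2-3=5
Step 2: prey: 27+10-5=32; pred: 5+2-2=5
Step 3: prey: 32+12-6=38; pred: 5+3-2=6
Step 4: prey: 38+15-9=44; pred: 6+4-3=7
Step 5: prey: 44+17-12=49; pred: 7+6-3=10
Step 6: prey: 49+19-19=49; pred: 10+9-5=14
Step 7: prey: 49+19-27=41; pred: 14+13-7=20
Step 8: prey: 41+16-32=25; pred: 20+16-10=26
Max prey = 49 at step 5

Answer: 49 5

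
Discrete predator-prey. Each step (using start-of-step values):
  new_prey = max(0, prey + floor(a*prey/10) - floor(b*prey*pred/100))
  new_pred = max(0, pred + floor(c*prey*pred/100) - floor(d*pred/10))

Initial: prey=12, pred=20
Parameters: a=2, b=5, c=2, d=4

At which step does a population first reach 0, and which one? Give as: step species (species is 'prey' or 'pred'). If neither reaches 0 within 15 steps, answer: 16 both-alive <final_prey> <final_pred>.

Step 1: prey: 12+2-12=2; pred: 20+4-8=16
Step 2: prey: 2+0-1=1; pred: 16+0-6=10
Step 3: prey: 1+0-0=1; pred: 10+0-4=6
Step 4: prey: 1+0-0=1; pred: 6+0-2=4
Step 5: prey: 1+0-0=1; pred: 4+0-1=3
Step 6: prey: 1+0-0=1; pred: 3+0-1=2
Step 7: prey: 1+0-0=1; pred: 2+0-0=2
Steps 8-15: state stable at prey=1, pred=2 (no change)
No extinction within 15 steps

Answer: 16 both-alive 1 2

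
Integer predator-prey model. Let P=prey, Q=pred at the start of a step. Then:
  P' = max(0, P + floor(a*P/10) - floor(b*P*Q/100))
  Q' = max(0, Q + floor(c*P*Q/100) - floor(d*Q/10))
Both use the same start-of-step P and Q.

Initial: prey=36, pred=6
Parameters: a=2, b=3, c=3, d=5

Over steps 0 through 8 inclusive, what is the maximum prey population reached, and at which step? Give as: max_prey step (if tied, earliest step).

Answer: 37 1

Derivation:
Step 1: prey: 36+7-6=37; pred: 6+6-3=9
Step 2: prey: 37+7-9=35; pred: 9+9-4=14
Step 3: prey: 35+7-14=28; pred: 14+14-7=21
Step 4: prey: 28+5-17=16; pred: 21+17-10=28
Step 5: prey: 16+3-13=6; pred: 28+13-14=27
Step 6: prey: 6+1-4=3; pred: 27+4-13=18
Step 7: prey: 3+0-1=2; pred: 18+1-9=10
Step 8: prey: 2+0-0=2; pred: 10+0-5=5
Max prey = 37 at step 1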